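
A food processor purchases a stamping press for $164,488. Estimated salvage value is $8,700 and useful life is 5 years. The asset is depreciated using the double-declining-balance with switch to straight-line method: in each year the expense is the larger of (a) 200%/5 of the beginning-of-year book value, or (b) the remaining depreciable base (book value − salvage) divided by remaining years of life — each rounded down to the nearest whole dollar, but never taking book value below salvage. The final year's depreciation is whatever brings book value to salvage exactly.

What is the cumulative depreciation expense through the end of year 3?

Depreciable base = $164,488 − $8,700 = $155,788.
Year 1: DB = ⌊$164,488 × 200%/5⌋ = $65,795; SL = ⌊$155,788/5⌋ = $31,157 → take DB $65,795. Book value $98,693.
Year 2: DB = ⌊$98,693 × 200%/5⌋ = $39,477; SL = ⌊$89,993/4⌋ = $22,498 → take DB $39,477. Book value $59,216.
Year 3: DB = ⌊$59,216 × 200%/5⌋ = $23,686; SL = ⌊$50,516/3⌋ = $16,838 → take DB $23,686. Book value $35,530.
Accumulated through year 3 = $164,488 − $35,530 = $128,958.

$128,958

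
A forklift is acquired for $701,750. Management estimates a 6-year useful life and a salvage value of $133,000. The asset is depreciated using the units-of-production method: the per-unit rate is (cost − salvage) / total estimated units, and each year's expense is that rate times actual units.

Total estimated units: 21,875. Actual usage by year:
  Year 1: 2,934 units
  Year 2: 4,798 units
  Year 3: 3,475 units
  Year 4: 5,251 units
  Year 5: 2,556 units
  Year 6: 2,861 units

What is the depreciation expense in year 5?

$66,456

Depreciable base = $701,750 − $133,000 = $568,750.
Rate = $568,750 / 21,875 units = $26 per unit.
Year 1: 2,934 × $26 = $76,284. Book value $625,466.
Year 2: 4,798 × $26 = $124,748. Book value $500,718.
Year 3: 3,475 × $26 = $90,350. Book value $410,368.
Year 4: 5,251 × $26 = $136,526. Book value $273,842.
Year 5: 2,556 × $26 = $66,456. Book value $207,386.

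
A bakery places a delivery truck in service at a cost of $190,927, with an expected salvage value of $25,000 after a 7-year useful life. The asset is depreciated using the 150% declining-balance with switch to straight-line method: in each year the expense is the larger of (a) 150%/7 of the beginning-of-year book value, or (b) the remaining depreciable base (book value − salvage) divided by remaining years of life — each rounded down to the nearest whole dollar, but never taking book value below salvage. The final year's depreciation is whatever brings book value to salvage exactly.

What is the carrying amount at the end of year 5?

Depreciable base = $190,927 − $25,000 = $165,927.
Year 1: DB = ⌊$190,927 × 150%/7⌋ = $40,912; SL = ⌊$165,927/7⌋ = $23,703 → take DB $40,912. Book value $150,015.
Year 2: DB = ⌊$150,015 × 150%/7⌋ = $32,146; SL = ⌊$125,015/6⌋ = $20,835 → take DB $32,146. Book value $117,869.
Year 3: DB = ⌊$117,869 × 150%/7⌋ = $25,257; SL = ⌊$92,869/5⌋ = $18,573 → take DB $25,257. Book value $92,612.
Year 4: DB = ⌊$92,612 × 150%/7⌋ = $19,845; SL = ⌊$67,612/4⌋ = $16,903 → take DB $19,845. Book value $72,767.
Year 5: DB = ⌊$72,767 × 150%/7⌋ = $15,592; SL = ⌊$47,767/3⌋ = $15,922 → take SL $15,922. Book value $56,845.

$56,845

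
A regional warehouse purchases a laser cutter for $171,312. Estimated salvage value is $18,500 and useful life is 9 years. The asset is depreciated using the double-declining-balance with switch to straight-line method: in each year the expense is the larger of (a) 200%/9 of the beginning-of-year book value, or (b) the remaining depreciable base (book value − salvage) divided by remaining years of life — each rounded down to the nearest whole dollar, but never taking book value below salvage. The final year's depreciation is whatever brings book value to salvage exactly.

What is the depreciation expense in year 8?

$6,555

Depreciable base = $171,312 − $18,500 = $152,812.
Year 1: DB = ⌊$171,312 × 200%/9⌋ = $38,069; SL = ⌊$152,812/9⌋ = $16,979 → take DB $38,069. Book value $133,243.
Year 2: DB = ⌊$133,243 × 200%/9⌋ = $29,609; SL = ⌊$114,743/8⌋ = $14,342 → take DB $29,609. Book value $103,634.
Year 3: DB = ⌊$103,634 × 200%/9⌋ = $23,029; SL = ⌊$85,134/7⌋ = $12,162 → take DB $23,029. Book value $80,605.
Year 4: DB = ⌊$80,605 × 200%/9⌋ = $17,912; SL = ⌊$62,105/6⌋ = $10,350 → take DB $17,912. Book value $62,693.
Year 5: DB = ⌊$62,693 × 200%/9⌋ = $13,931; SL = ⌊$44,193/5⌋ = $8,838 → take DB $13,931. Book value $48,762.
Year 6: DB = ⌊$48,762 × 200%/9⌋ = $10,836; SL = ⌊$30,262/4⌋ = $7,565 → take DB $10,836. Book value $37,926.
Year 7: DB = ⌊$37,926 × 200%/9⌋ = $8,428; SL = ⌊$19,426/3⌋ = $6,475 → take DB $8,428. Book value $29,498.
Year 8: DB = ⌊$29,498 × 200%/9⌋ = $6,555; SL = ⌊$10,998/2⌋ = $5,499 → take DB $6,555. Book value $22,943.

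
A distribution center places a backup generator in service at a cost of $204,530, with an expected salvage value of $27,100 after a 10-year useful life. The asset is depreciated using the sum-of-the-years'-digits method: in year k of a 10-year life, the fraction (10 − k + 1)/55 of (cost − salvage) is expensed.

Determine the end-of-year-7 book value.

$46,456

Depreciable base = $204,530 − $27,100 = $177,430.
Sum of the years' digits = 10+9+8+7+6+5+4+3+2+1 = 55.
Year 1: $177,430 × 10/55 = $32,260. Book value $172,270.
Year 2: $177,430 × 9/55 = $29,034. Book value $143,236.
Year 3: $177,430 × 8/55 = $25,808. Book value $117,428.
Year 4: $177,430 × 7/55 = $22,582. Book value $94,846.
Year 5: $177,430 × 6/55 = $19,356. Book value $75,490.
Year 6: $177,430 × 5/55 = $16,130. Book value $59,360.
Year 7: $177,430 × 4/55 = $12,904. Book value $46,456.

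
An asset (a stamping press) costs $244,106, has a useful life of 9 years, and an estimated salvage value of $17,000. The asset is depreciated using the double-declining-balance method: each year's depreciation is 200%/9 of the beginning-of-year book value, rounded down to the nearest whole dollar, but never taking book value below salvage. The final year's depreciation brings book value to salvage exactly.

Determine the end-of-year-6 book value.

Depreciable base = $244,106 − $17,000 = $227,106.
Year 1: ⌊$244,106 × 200%/9⌋ = $54,245. Book value $189,861.
Year 2: ⌊$189,861 × 200%/9⌋ = $42,191. Book value $147,670.
Year 3: ⌊$147,670 × 200%/9⌋ = $32,815. Book value $114,855.
Year 4: ⌊$114,855 × 200%/9⌋ = $25,523. Book value $89,332.
Year 5: ⌊$89,332 × 200%/9⌋ = $19,851. Book value $69,481.
Year 6: ⌊$69,481 × 200%/9⌋ = $15,440. Book value $54,041.

$54,041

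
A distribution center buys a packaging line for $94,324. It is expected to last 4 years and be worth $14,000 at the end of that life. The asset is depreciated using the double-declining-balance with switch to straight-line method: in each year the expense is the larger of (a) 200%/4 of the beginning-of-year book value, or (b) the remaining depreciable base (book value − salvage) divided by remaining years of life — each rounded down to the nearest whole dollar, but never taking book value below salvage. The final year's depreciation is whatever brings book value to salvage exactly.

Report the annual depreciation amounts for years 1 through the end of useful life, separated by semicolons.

Depreciable base = $94,324 − $14,000 = $80,324.
Year 1: DB = ⌊$94,324 × 200%/4⌋ = $47,162; SL = ⌊$80,324/4⌋ = $20,081 → take DB $47,162. Book value $47,162.
Year 2: DB = ⌊$47,162 × 200%/4⌋ = $23,581; SL = ⌊$33,162/3⌋ = $11,054 → take DB $23,581. Book value $23,581.
Year 3: DB = ⌊$23,581 × 200%/4⌋ = $11,790; SL = ⌊$9,581/2⌋ = $4,790 → take DB $11,790, capped at $9,581. Book value $14,000.
Year 4 (final): $14,000 − $14,000 = $0. Book value $14,000.

$47,162; $23,581; $9,581; $0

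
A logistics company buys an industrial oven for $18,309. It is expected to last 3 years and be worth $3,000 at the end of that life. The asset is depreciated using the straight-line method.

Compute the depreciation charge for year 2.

Depreciable base = $18,309 − $3,000 = $15,309.
Annual expense = $15,309 / 3 = $5,103.

$5,103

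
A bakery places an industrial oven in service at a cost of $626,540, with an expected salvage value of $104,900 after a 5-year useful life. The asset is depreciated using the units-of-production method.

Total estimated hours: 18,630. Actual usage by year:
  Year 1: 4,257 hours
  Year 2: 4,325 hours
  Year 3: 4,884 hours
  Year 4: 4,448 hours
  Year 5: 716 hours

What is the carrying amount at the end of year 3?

$249,492

Depreciable base = $626,540 − $104,900 = $521,640.
Rate = $521,640 / 18,630 hours = $28 per hour.
Year 1: 4,257 × $28 = $119,196. Book value $507,344.
Year 2: 4,325 × $28 = $121,100. Book value $386,244.
Year 3: 4,884 × $28 = $136,752. Book value $249,492.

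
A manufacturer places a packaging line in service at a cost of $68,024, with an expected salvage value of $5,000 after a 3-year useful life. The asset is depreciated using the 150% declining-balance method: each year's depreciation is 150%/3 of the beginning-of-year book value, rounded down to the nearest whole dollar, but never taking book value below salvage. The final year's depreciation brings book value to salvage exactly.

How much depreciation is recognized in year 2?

Depreciable base = $68,024 − $5,000 = $63,024.
Year 1: ⌊$68,024 × 150%/3⌋ = $34,012. Book value $34,012.
Year 2: ⌊$34,012 × 150%/3⌋ = $17,006. Book value $17,006.

$17,006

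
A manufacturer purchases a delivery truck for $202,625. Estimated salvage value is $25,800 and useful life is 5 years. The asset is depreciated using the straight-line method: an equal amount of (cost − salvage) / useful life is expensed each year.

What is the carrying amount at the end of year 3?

$96,530

Depreciable base = $202,625 − $25,800 = $176,825.
Annual expense = $176,825 / 5 = $35,365.
End of year 1: book value $167,260.
End of year 2: book value $131,895.
End of year 3: book value $96,530.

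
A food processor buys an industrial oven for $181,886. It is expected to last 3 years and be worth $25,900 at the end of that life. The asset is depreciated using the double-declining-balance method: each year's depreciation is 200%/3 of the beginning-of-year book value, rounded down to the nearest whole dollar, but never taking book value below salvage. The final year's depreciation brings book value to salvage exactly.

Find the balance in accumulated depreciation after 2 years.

Depreciable base = $181,886 − $25,900 = $155,986.
Year 1: ⌊$181,886 × 200%/3⌋ = $121,257. Book value $60,629.
Year 2: ⌊$60,629 × 200%/3⌋ = $40,419, capped at $34,729. Book value $25,900.
Accumulated through year 2 = $181,886 − $25,900 = $155,986.

$155,986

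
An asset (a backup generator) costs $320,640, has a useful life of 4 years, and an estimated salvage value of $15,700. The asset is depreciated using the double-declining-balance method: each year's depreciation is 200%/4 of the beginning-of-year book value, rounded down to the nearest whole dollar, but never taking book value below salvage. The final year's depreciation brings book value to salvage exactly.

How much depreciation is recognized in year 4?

$24,380

Depreciable base = $320,640 − $15,700 = $304,940.
Year 1: ⌊$320,640 × 200%/4⌋ = $160,320. Book value $160,320.
Year 2: ⌊$160,320 × 200%/4⌋ = $80,160. Book value $80,160.
Year 3: ⌊$80,160 × 200%/4⌋ = $40,080. Book value $40,080.
Year 4 (final): $40,080 − $15,700 = $24,380. Book value $15,700.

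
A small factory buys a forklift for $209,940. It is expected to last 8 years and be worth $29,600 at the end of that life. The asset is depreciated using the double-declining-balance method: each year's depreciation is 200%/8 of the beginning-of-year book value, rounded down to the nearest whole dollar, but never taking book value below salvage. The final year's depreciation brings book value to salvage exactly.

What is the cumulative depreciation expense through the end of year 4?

$143,513

Depreciable base = $209,940 − $29,600 = $180,340.
Year 1: ⌊$209,940 × 200%/8⌋ = $52,485. Book value $157,455.
Year 2: ⌊$157,455 × 200%/8⌋ = $39,363. Book value $118,092.
Year 3: ⌊$118,092 × 200%/8⌋ = $29,523. Book value $88,569.
Year 4: ⌊$88,569 × 200%/8⌋ = $22,142. Book value $66,427.
Accumulated through year 4 = $209,940 − $66,427 = $143,513.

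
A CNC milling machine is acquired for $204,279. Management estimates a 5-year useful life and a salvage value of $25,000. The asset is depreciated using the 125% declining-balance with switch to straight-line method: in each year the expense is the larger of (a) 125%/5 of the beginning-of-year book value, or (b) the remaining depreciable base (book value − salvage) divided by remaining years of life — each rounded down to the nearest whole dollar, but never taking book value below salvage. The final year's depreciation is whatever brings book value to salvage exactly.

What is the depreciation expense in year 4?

$29,969

Depreciable base = $204,279 − $25,000 = $179,279.
Year 1: DB = ⌊$204,279 × 125%/5⌋ = $51,069; SL = ⌊$179,279/5⌋ = $35,855 → take DB $51,069. Book value $153,210.
Year 2: DB = ⌊$153,210 × 125%/5⌋ = $38,302; SL = ⌊$128,210/4⌋ = $32,052 → take DB $38,302. Book value $114,908.
Year 3: DB = ⌊$114,908 × 125%/5⌋ = $28,727; SL = ⌊$89,908/3⌋ = $29,969 → take SL $29,969. Book value $84,939.
Year 4: DB = ⌊$84,939 × 125%/5⌋ = $21,234; SL = ⌊$59,939/2⌋ = $29,969 → take SL $29,969. Book value $54,970.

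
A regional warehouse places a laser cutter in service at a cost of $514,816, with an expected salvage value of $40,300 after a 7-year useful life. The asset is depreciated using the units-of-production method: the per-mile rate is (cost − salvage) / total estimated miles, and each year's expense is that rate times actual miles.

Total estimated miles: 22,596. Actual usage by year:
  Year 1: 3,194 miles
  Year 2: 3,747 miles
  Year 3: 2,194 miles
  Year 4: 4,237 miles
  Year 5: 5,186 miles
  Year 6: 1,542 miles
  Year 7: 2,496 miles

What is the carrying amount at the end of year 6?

$92,716

Depreciable base = $514,816 − $40,300 = $474,516.
Rate = $474,516 / 22,596 miles = $21 per mile.
Year 1: 3,194 × $21 = $67,074. Book value $447,742.
Year 2: 3,747 × $21 = $78,687. Book value $369,055.
Year 3: 2,194 × $21 = $46,074. Book value $322,981.
Year 4: 4,237 × $21 = $88,977. Book value $234,004.
Year 5: 5,186 × $21 = $108,906. Book value $125,098.
Year 6: 1,542 × $21 = $32,382. Book value $92,716.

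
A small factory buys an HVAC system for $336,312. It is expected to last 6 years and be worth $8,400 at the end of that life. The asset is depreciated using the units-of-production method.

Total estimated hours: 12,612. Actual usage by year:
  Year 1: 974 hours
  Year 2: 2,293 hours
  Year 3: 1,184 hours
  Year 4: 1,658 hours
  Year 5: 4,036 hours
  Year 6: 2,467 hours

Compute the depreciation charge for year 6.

Depreciable base = $336,312 − $8,400 = $327,912.
Rate = $327,912 / 12,612 hours = $26 per hour.
Year 1: 974 × $26 = $25,324. Book value $310,988.
Year 2: 2,293 × $26 = $59,618. Book value $251,370.
Year 3: 1,184 × $26 = $30,784. Book value $220,586.
Year 4: 1,658 × $26 = $43,108. Book value $177,478.
Year 5: 4,036 × $26 = $104,936. Book value $72,542.
Year 6: 2,467 × $26 = $64,142. Book value $8,400.

$64,142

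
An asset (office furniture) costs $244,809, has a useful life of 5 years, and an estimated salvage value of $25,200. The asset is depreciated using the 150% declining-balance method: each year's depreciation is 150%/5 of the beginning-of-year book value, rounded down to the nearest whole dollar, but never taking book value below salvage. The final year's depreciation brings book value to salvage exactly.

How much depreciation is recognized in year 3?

$35,987

Depreciable base = $244,809 − $25,200 = $219,609.
Year 1: ⌊$244,809 × 150%/5⌋ = $73,442. Book value $171,367.
Year 2: ⌊$171,367 × 150%/5⌋ = $51,410. Book value $119,957.
Year 3: ⌊$119,957 × 150%/5⌋ = $35,987. Book value $83,970.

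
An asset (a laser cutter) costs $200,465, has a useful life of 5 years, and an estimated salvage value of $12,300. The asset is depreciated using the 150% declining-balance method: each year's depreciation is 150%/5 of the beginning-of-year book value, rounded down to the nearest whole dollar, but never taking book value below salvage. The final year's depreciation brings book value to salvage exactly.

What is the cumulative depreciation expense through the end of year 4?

$152,332

Depreciable base = $200,465 − $12,300 = $188,165.
Year 1: ⌊$200,465 × 150%/5⌋ = $60,139. Book value $140,326.
Year 2: ⌊$140,326 × 150%/5⌋ = $42,097. Book value $98,229.
Year 3: ⌊$98,229 × 150%/5⌋ = $29,468. Book value $68,761.
Year 4: ⌊$68,761 × 150%/5⌋ = $20,628. Book value $48,133.
Accumulated through year 4 = $200,465 − $48,133 = $152,332.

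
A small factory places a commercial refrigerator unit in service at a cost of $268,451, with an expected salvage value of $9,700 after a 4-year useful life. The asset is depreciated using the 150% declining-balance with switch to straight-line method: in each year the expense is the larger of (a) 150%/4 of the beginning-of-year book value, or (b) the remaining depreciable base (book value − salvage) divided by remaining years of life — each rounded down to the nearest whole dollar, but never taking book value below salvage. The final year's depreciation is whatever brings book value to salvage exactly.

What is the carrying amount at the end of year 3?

Depreciable base = $268,451 − $9,700 = $258,751.
Year 1: DB = ⌊$268,451 × 150%/4⌋ = $100,669; SL = ⌊$258,751/4⌋ = $64,687 → take DB $100,669. Book value $167,782.
Year 2: DB = ⌊$167,782 × 150%/4⌋ = $62,918; SL = ⌊$158,082/3⌋ = $52,694 → take DB $62,918. Book value $104,864.
Year 3: DB = ⌊$104,864 × 150%/4⌋ = $39,324; SL = ⌊$95,164/2⌋ = $47,582 → take SL $47,582. Book value $57,282.

$57,282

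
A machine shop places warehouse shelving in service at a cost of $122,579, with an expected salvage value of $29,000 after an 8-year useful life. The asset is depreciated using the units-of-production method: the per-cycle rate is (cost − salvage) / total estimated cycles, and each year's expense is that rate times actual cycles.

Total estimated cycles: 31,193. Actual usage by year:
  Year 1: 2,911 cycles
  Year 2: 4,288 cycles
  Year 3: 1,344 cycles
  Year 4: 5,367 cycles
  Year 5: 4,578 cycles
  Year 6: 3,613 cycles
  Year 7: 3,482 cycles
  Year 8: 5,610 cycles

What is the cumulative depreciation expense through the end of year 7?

$76,749

Depreciable base = $122,579 − $29,000 = $93,579.
Rate = $93,579 / 31,193 cycles = $3 per cycle.
Year 1: 2,911 × $3 = $8,733. Book value $113,846.
Year 2: 4,288 × $3 = $12,864. Book value $100,982.
Year 3: 1,344 × $3 = $4,032. Book value $96,950.
Year 4: 5,367 × $3 = $16,101. Book value $80,849.
Year 5: 4,578 × $3 = $13,734. Book value $67,115.
Year 6: 3,613 × $3 = $10,839. Book value $56,276.
Year 7: 3,482 × $3 = $10,446. Book value $45,830.
Accumulated through year 7 = $122,579 − $45,830 = $76,749.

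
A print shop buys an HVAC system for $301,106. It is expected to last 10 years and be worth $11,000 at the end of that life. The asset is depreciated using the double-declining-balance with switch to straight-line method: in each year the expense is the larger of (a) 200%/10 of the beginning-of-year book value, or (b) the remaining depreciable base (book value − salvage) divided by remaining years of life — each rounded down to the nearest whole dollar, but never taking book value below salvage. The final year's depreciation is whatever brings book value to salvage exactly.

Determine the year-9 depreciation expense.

$16,984

Depreciable base = $301,106 − $11,000 = $290,106.
Year 1: DB = ⌊$301,106 × 200%/10⌋ = $60,221; SL = ⌊$290,106/10⌋ = $29,010 → take DB $60,221. Book value $240,885.
Year 2: DB = ⌊$240,885 × 200%/10⌋ = $48,177; SL = ⌊$229,885/9⌋ = $25,542 → take DB $48,177. Book value $192,708.
Year 3: DB = ⌊$192,708 × 200%/10⌋ = $38,541; SL = ⌊$181,708/8⌋ = $22,713 → take DB $38,541. Book value $154,167.
Year 4: DB = ⌊$154,167 × 200%/10⌋ = $30,833; SL = ⌊$143,167/7⌋ = $20,452 → take DB $30,833. Book value $123,334.
Year 5: DB = ⌊$123,334 × 200%/10⌋ = $24,666; SL = ⌊$112,334/6⌋ = $18,722 → take DB $24,666. Book value $98,668.
Year 6: DB = ⌊$98,668 × 200%/10⌋ = $19,733; SL = ⌊$87,668/5⌋ = $17,533 → take DB $19,733. Book value $78,935.
Year 7: DB = ⌊$78,935 × 200%/10⌋ = $15,787; SL = ⌊$67,935/4⌋ = $16,983 → take SL $16,983. Book value $61,952.
Year 8: DB = ⌊$61,952 × 200%/10⌋ = $12,390; SL = ⌊$50,952/3⌋ = $16,984 → take SL $16,984. Book value $44,968.
Year 9: DB = ⌊$44,968 × 200%/10⌋ = $8,993; SL = ⌊$33,968/2⌋ = $16,984 → take SL $16,984. Book value $27,984.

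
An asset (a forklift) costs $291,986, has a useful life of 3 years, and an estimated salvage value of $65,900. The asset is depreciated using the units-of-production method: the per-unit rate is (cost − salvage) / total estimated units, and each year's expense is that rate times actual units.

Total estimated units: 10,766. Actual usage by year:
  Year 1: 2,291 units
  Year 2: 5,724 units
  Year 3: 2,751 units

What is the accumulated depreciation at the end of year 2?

Depreciable base = $291,986 − $65,900 = $226,086.
Rate = $226,086 / 10,766 units = $21 per unit.
Year 1: 2,291 × $21 = $48,111. Book value $243,875.
Year 2: 5,724 × $21 = $120,204. Book value $123,671.
Accumulated through year 2 = $291,986 − $123,671 = $168,315.

$168,315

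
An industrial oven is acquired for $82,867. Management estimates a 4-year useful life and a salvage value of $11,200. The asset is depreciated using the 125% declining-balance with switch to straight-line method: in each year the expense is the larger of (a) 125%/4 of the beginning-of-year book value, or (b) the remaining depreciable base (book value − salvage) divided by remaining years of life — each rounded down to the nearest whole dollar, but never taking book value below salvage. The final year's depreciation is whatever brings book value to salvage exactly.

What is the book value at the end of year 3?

Depreciable base = $82,867 − $11,200 = $71,667.
Year 1: DB = ⌊$82,867 × 125%/4⌋ = $25,895; SL = ⌊$71,667/4⌋ = $17,916 → take DB $25,895. Book value $56,972.
Year 2: DB = ⌊$56,972 × 125%/4⌋ = $17,803; SL = ⌊$45,772/3⌋ = $15,257 → take DB $17,803. Book value $39,169.
Year 3: DB = ⌊$39,169 × 125%/4⌋ = $12,240; SL = ⌊$27,969/2⌋ = $13,984 → take SL $13,984. Book value $25,185.

$25,185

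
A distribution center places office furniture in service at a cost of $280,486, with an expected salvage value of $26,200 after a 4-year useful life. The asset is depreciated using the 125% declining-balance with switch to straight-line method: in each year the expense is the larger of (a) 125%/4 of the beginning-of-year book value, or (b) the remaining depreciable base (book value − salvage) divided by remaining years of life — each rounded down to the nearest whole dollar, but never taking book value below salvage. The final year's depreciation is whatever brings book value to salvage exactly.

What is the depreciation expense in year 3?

$53,187

Depreciable base = $280,486 − $26,200 = $254,286.
Year 1: DB = ⌊$280,486 × 125%/4⌋ = $87,651; SL = ⌊$254,286/4⌋ = $63,571 → take DB $87,651. Book value $192,835.
Year 2: DB = ⌊$192,835 × 125%/4⌋ = $60,260; SL = ⌊$166,635/3⌋ = $55,545 → take DB $60,260. Book value $132,575.
Year 3: DB = ⌊$132,575 × 125%/4⌋ = $41,429; SL = ⌊$106,375/2⌋ = $53,187 → take SL $53,187. Book value $79,388.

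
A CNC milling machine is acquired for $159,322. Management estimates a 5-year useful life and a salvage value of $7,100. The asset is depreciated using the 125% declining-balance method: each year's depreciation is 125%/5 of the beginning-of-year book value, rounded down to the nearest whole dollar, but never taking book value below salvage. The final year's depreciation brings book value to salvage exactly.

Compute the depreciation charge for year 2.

$29,873

Depreciable base = $159,322 − $7,100 = $152,222.
Year 1: ⌊$159,322 × 125%/5⌋ = $39,830. Book value $119,492.
Year 2: ⌊$119,492 × 125%/5⌋ = $29,873. Book value $89,619.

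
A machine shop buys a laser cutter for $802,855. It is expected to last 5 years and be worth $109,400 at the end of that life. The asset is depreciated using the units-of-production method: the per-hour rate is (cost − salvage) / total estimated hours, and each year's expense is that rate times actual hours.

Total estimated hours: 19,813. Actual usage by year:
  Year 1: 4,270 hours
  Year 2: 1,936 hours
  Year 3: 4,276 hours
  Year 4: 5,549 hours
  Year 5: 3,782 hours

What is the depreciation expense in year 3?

$149,660

Depreciable base = $802,855 − $109,400 = $693,455.
Rate = $693,455 / 19,813 hours = $35 per hour.
Year 1: 4,270 × $35 = $149,450. Book value $653,405.
Year 2: 1,936 × $35 = $67,760. Book value $585,645.
Year 3: 4,276 × $35 = $149,660. Book value $435,985.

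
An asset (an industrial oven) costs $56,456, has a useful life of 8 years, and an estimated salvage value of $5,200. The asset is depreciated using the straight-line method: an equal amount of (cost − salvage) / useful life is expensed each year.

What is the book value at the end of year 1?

$50,049

Depreciable base = $56,456 − $5,200 = $51,256.
Annual expense = $51,256 / 8 = $6,407.
End of year 1: book value $50,049.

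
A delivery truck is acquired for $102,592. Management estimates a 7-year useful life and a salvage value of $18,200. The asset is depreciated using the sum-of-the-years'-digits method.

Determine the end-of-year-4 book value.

$36,284

Depreciable base = $102,592 − $18,200 = $84,392.
Sum of the years' digits = 7+6+5+4+3+2+1 = 28.
Year 1: $84,392 × 7/28 = $21,098. Book value $81,494.
Year 2: $84,392 × 6/28 = $18,084. Book value $63,410.
Year 3: $84,392 × 5/28 = $15,070. Book value $48,340.
Year 4: $84,392 × 4/28 = $12,056. Book value $36,284.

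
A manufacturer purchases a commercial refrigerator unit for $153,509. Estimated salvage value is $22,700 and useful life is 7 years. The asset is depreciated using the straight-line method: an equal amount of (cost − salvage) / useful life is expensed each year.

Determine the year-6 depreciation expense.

$18,687

Depreciable base = $153,509 − $22,700 = $130,809.
Annual expense = $130,809 / 7 = $18,687.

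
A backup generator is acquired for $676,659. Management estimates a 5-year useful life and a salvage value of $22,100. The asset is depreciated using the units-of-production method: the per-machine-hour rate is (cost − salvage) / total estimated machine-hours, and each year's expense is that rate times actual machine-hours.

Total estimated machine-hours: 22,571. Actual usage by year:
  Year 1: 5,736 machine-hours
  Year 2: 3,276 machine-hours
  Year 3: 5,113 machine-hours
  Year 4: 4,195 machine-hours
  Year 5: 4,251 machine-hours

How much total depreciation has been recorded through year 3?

Depreciable base = $676,659 − $22,100 = $654,559.
Rate = $654,559 / 22,571 machine-hours = $29 per machine-hour.
Year 1: 5,736 × $29 = $166,344. Book value $510,315.
Year 2: 3,276 × $29 = $95,004. Book value $415,311.
Year 3: 5,113 × $29 = $148,277. Book value $267,034.
Accumulated through year 3 = $676,659 − $267,034 = $409,625.

$409,625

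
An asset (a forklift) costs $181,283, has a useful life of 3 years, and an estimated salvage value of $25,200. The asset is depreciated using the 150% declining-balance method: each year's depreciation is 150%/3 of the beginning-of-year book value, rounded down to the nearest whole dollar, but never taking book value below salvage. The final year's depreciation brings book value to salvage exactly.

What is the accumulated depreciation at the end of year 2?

$135,962

Depreciable base = $181,283 − $25,200 = $156,083.
Year 1: ⌊$181,283 × 150%/3⌋ = $90,641. Book value $90,642.
Year 2: ⌊$90,642 × 150%/3⌋ = $45,321. Book value $45,321.
Accumulated through year 2 = $181,283 − $45,321 = $135,962.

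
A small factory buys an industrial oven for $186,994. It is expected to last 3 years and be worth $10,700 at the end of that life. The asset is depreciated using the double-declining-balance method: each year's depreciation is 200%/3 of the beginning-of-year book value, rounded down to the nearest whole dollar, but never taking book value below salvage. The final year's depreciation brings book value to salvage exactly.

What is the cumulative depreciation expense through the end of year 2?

Depreciable base = $186,994 − $10,700 = $176,294.
Year 1: ⌊$186,994 × 200%/3⌋ = $124,662. Book value $62,332.
Year 2: ⌊$62,332 × 200%/3⌋ = $41,554. Book value $20,778.
Accumulated through year 2 = $186,994 − $20,778 = $166,216.

$166,216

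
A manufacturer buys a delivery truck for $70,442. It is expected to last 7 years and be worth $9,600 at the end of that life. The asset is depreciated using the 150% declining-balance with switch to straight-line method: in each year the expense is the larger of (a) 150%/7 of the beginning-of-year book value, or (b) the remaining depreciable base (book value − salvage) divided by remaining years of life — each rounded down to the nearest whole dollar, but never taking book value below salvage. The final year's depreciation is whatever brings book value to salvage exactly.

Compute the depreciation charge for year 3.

$9,318

Depreciable base = $70,442 − $9,600 = $60,842.
Year 1: DB = ⌊$70,442 × 150%/7⌋ = $15,094; SL = ⌊$60,842/7⌋ = $8,691 → take DB $15,094. Book value $55,348.
Year 2: DB = ⌊$55,348 × 150%/7⌋ = $11,860; SL = ⌊$45,748/6⌋ = $7,624 → take DB $11,860. Book value $43,488.
Year 3: DB = ⌊$43,488 × 150%/7⌋ = $9,318; SL = ⌊$33,888/5⌋ = $6,777 → take DB $9,318. Book value $34,170.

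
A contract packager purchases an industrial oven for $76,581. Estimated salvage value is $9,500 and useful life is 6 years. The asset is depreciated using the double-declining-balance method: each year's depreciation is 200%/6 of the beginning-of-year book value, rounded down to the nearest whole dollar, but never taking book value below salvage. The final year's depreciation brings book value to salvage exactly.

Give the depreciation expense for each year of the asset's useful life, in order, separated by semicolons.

Depreciable base = $76,581 − $9,500 = $67,081.
Year 1: ⌊$76,581 × 200%/6⌋ = $25,527. Book value $51,054.
Year 2: ⌊$51,054 × 200%/6⌋ = $17,018. Book value $34,036.
Year 3: ⌊$34,036 × 200%/6⌋ = $11,345. Book value $22,691.
Year 4: ⌊$22,691 × 200%/6⌋ = $7,563. Book value $15,128.
Year 5: ⌊$15,128 × 200%/6⌋ = $5,042. Book value $10,086.
Year 6 (final): $10,086 − $9,500 = $586. Book value $9,500.

$25,527; $17,018; $11,345; $7,563; $5,042; $586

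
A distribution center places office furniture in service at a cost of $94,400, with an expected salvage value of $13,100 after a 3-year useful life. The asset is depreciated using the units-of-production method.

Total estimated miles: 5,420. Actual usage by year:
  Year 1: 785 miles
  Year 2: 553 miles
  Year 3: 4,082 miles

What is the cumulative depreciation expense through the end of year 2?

Depreciable base = $94,400 − $13,100 = $81,300.
Rate = $81,300 / 5,420 miles = $15 per mile.
Year 1: 785 × $15 = $11,775. Book value $82,625.
Year 2: 553 × $15 = $8,295. Book value $74,330.
Accumulated through year 2 = $94,400 − $74,330 = $20,070.

$20,070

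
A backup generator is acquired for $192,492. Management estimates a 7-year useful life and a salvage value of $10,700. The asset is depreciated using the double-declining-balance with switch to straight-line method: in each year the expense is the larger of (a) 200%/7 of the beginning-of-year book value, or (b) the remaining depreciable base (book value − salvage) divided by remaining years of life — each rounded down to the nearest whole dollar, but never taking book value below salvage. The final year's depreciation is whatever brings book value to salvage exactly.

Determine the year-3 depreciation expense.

$28,060

Depreciable base = $192,492 − $10,700 = $181,792.
Year 1: DB = ⌊$192,492 × 200%/7⌋ = $54,997; SL = ⌊$181,792/7⌋ = $25,970 → take DB $54,997. Book value $137,495.
Year 2: DB = ⌊$137,495 × 200%/7⌋ = $39,284; SL = ⌊$126,795/6⌋ = $21,132 → take DB $39,284. Book value $98,211.
Year 3: DB = ⌊$98,211 × 200%/7⌋ = $28,060; SL = ⌊$87,511/5⌋ = $17,502 → take DB $28,060. Book value $70,151.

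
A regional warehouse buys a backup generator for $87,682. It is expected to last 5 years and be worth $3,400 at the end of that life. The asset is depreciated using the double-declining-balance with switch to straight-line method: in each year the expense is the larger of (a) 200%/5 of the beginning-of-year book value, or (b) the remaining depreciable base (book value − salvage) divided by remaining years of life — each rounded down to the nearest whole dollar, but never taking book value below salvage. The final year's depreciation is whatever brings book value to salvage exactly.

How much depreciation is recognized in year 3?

Depreciable base = $87,682 − $3,400 = $84,282.
Year 1: DB = ⌊$87,682 × 200%/5⌋ = $35,072; SL = ⌊$84,282/5⌋ = $16,856 → take DB $35,072. Book value $52,610.
Year 2: DB = ⌊$52,610 × 200%/5⌋ = $21,044; SL = ⌊$49,210/4⌋ = $12,302 → take DB $21,044. Book value $31,566.
Year 3: DB = ⌊$31,566 × 200%/5⌋ = $12,626; SL = ⌊$28,166/3⌋ = $9,388 → take DB $12,626. Book value $18,940.

$12,626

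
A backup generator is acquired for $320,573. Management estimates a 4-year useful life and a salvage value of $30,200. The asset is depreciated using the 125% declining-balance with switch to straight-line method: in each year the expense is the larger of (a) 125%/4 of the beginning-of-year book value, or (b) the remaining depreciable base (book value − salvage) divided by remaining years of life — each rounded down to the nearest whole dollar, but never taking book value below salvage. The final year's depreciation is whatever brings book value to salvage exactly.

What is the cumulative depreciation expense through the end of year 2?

$169,052

Depreciable base = $320,573 − $30,200 = $290,373.
Year 1: DB = ⌊$320,573 × 125%/4⌋ = $100,179; SL = ⌊$290,373/4⌋ = $72,593 → take DB $100,179. Book value $220,394.
Year 2: DB = ⌊$220,394 × 125%/4⌋ = $68,873; SL = ⌊$190,194/3⌋ = $63,398 → take DB $68,873. Book value $151,521.
Accumulated through year 2 = $320,573 − $151,521 = $169,052.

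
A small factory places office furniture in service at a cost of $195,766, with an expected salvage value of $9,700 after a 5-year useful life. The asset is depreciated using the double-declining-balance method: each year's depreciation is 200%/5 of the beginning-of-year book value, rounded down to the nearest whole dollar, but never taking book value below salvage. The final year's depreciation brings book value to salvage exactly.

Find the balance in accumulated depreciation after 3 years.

Depreciable base = $195,766 − $9,700 = $186,066.
Year 1: ⌊$195,766 × 200%/5⌋ = $78,306. Book value $117,460.
Year 2: ⌊$117,460 × 200%/5⌋ = $46,984. Book value $70,476.
Year 3: ⌊$70,476 × 200%/5⌋ = $28,190. Book value $42,286.
Accumulated through year 3 = $195,766 − $42,286 = $153,480.

$153,480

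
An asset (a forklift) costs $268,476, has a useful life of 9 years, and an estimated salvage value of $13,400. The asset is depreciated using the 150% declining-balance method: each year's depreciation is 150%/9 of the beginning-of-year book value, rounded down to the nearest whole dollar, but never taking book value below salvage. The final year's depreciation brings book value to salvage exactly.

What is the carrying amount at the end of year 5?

$107,896

Depreciable base = $268,476 − $13,400 = $255,076.
Year 1: ⌊$268,476 × 150%/9⌋ = $44,746. Book value $223,730.
Year 2: ⌊$223,730 × 150%/9⌋ = $37,288. Book value $186,442.
Year 3: ⌊$186,442 × 150%/9⌋ = $31,073. Book value $155,369.
Year 4: ⌊$155,369 × 150%/9⌋ = $25,894. Book value $129,475.
Year 5: ⌊$129,475 × 150%/9⌋ = $21,579. Book value $107,896.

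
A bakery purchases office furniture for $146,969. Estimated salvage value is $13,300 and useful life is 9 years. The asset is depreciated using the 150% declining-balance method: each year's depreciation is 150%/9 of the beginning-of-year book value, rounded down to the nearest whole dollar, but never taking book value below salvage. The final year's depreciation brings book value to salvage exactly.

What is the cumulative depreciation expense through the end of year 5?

Depreciable base = $146,969 − $13,300 = $133,669.
Year 1: ⌊$146,969 × 150%/9⌋ = $24,494. Book value $122,475.
Year 2: ⌊$122,475 × 150%/9⌋ = $20,412. Book value $102,063.
Year 3: ⌊$102,063 × 150%/9⌋ = $17,010. Book value $85,053.
Year 4: ⌊$85,053 × 150%/9⌋ = $14,175. Book value $70,878.
Year 5: ⌊$70,878 × 150%/9⌋ = $11,813. Book value $59,065.
Accumulated through year 5 = $146,969 − $59,065 = $87,904.

$87,904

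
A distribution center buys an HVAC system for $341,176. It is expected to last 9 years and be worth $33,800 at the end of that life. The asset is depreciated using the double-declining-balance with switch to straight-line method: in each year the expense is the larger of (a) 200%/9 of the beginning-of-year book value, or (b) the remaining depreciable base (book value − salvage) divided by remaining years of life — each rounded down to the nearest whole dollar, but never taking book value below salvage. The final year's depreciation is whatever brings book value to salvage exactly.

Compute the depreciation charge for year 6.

$21,580

Depreciable base = $341,176 − $33,800 = $307,376.
Year 1: DB = ⌊$341,176 × 200%/9⌋ = $75,816; SL = ⌊$307,376/9⌋ = $34,152 → take DB $75,816. Book value $265,360.
Year 2: DB = ⌊$265,360 × 200%/9⌋ = $58,968; SL = ⌊$231,560/8⌋ = $28,945 → take DB $58,968. Book value $206,392.
Year 3: DB = ⌊$206,392 × 200%/9⌋ = $45,864; SL = ⌊$172,592/7⌋ = $24,656 → take DB $45,864. Book value $160,528.
Year 4: DB = ⌊$160,528 × 200%/9⌋ = $35,672; SL = ⌊$126,728/6⌋ = $21,121 → take DB $35,672. Book value $124,856.
Year 5: DB = ⌊$124,856 × 200%/9⌋ = $27,745; SL = ⌊$91,056/5⌋ = $18,211 → take DB $27,745. Book value $97,111.
Year 6: DB = ⌊$97,111 × 200%/9⌋ = $21,580; SL = ⌊$63,311/4⌋ = $15,827 → take DB $21,580. Book value $75,531.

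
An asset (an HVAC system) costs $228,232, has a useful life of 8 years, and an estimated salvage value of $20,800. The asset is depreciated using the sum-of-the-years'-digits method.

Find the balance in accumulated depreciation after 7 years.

Depreciable base = $228,232 − $20,800 = $207,432.
Sum of the years' digits = 8+7+6+5+4+3+2+1 = 36.
Year 1: $207,432 × 8/36 = $46,096. Book value $182,136.
Year 2: $207,432 × 7/36 = $40,334. Book value $141,802.
Year 3: $207,432 × 6/36 = $34,572. Book value $107,230.
Year 4: $207,432 × 5/36 = $28,810. Book value $78,420.
Year 5: $207,432 × 4/36 = $23,048. Book value $55,372.
Year 6: $207,432 × 3/36 = $17,286. Book value $38,086.
Year 7: $207,432 × 2/36 = $11,524. Book value $26,562.
Accumulated through year 7 = $228,232 − $26,562 = $201,670.

$201,670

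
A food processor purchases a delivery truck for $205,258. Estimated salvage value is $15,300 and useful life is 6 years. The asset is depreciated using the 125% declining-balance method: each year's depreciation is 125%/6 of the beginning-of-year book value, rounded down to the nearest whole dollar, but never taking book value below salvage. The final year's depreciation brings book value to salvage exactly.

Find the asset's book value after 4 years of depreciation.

$80,626

Depreciable base = $205,258 − $15,300 = $189,958.
Year 1: ⌊$205,258 × 125%/6⌋ = $42,762. Book value $162,496.
Year 2: ⌊$162,496 × 125%/6⌋ = $33,853. Book value $128,643.
Year 3: ⌊$128,643 × 125%/6⌋ = $26,800. Book value $101,843.
Year 4: ⌊$101,843 × 125%/6⌋ = $21,217. Book value $80,626.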